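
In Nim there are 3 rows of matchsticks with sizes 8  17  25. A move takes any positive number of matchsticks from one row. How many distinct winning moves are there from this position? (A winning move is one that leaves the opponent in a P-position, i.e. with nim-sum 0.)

0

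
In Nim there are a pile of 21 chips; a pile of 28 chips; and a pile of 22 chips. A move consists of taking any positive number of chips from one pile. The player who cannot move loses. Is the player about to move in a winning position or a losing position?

Write each in binary and XOR column by column:
  10101  (21)
  11100  (28)
  10110  (22)
  -----
  11111  (31)
The nim-sum is 31 ≠ 0, so this is an N-position: the player to move can win.

Winning position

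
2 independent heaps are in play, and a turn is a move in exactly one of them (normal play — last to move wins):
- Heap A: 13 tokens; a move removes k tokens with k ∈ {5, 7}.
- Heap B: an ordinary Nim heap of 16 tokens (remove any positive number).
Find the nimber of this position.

Grundy values for heap A (subtraction set {5, 7}):
g(0) = mex{} = 0
g(1) = mex{} = 0
g(2) = mex{} = 0
g(3) = mex{} = 0
g(4) = mex{} = 0
g(5) = mex{0} = 1
g(6) = mex{0} = 1
g(7) = mex{0} = 1
g(8) = mex{0} = 1
g(9) = mex{0} = 1
g(10) = mex{0,1} = 2
g(11) = mex{0,1} = 2
g(12) = mex{1} = 0
g(13) = mex{1} = 0
So g(13) = 0.
Heap B is a plain Nim heap of size 16, so its Grundy value is 16.
The value of a disjunctive sum is the nim-sum of the parts.
Combined value = 0 ⊕ 16 = 16.

16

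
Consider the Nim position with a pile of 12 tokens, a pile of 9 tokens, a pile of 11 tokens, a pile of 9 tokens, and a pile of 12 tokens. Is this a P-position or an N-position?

N-position

Compute the nim-sum pairwise:
12 XOR 9 = 5
5 XOR 11 = 14
14 XOR 9 = 7
7 XOR 12 = 11
The nim-sum is 11 ≠ 0, so this is an N-position: the player to move can win.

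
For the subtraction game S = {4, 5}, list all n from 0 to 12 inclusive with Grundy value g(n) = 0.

0, 1, 2, 3, 9, 10, 11, 12

Build the Grundy sequence with g(k) = mex{g(k−s) : s ∈ {4, 5}, s ≤ k}:
g(0) = mex{} = 0
g(1) = mex{} = 0
g(2) = mex{} = 0
g(3) = mex{} = 0
g(4) = mex{0} = 1
g(5) = mex{0} = 1
g(6) = mex{0} = 1
g(7) = mex{0} = 1
g(8) = mex{0,1} = 2
g(9) = mex{1} = 0
g(10) = mex{1} = 0
g(11) = mex{1} = 0
g(12) = mex{1,2} = 0
The P-positions (g = 0) in 0..12 are 0, 1, 2, 3, 9, 10, 11, 12.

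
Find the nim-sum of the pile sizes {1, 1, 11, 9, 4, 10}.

12

In binary:
  0001  (1)
  0001  (1)
  1011  (11)
  1001  (9)
  0100  (4)
  1010  (10)
  ----
  1100  (12)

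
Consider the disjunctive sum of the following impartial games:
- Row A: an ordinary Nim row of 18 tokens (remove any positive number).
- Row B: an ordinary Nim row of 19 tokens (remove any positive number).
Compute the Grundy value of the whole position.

Row A is a plain Nim row of size 18, so its Grundy value is 18.
Row B is a plain Nim row of size 19, so its Grundy value is 19.
The value of a disjunctive sum is the nim-sum of the parts.
Combined value = 18 XOR 19 = 1.

1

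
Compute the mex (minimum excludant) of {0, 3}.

1

0 is in the set but 1 is not, so the mex is 1.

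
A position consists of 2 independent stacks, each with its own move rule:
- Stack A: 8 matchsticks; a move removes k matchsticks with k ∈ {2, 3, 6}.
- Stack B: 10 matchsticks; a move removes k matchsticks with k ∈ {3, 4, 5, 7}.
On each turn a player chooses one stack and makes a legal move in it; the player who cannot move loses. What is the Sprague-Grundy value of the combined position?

2

Grundy values for stack A (subtraction set {2, 3, 6}):
g(0) = mex{} = 0
g(1) = mex{} = 0
g(2) = mex{0} = 1
g(3) = mex{0} = 1
g(4) = mex{0,1} = 2
g(5) = mex{1} = 0
g(6) = mex{0,1,2} = 3
g(7) = mex{0,2} = 1
g(8) = mex{0,1,3} = 2
So g(8) = 2.
Grundy values for stack B (subtraction set {3, 4, 5, 7}):
k:     0  1  2  3  4  5  6  7  8  9 10
g(k):  0  0  0  1  1  1  2  2  2  3  0
So g(10) = 0.
The value of a disjunctive sum is the nim-sum of the parts.
Combined value = 2 XOR 0 = 2.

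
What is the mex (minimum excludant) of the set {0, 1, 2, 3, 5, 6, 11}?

4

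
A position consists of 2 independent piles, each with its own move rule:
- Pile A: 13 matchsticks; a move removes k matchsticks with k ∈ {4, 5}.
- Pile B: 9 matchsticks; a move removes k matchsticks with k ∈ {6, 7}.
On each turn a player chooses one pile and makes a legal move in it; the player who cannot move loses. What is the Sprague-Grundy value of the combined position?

Build the Grundy sequence for pile A with g(k) = mex{g(k−s) : s ∈ {4, 5}, s ≤ k}:
k:     0  1  2  3  4  5  6  7  8  9 10 11 12 13
g(k):  0  0  0  0  1  1  1  1  2  0  0  0  0  1
So g(13) = 1.
For pile B, compute g(0), g(1), … with moves {6, 7}:
g(0) = mex{} = 0
g(1) = mex{} = 0
g(2) = mex{} = 0
g(3) = mex{} = 0
g(4) = mex{} = 0
g(5) = mex{} = 0
g(6) = mex{0} = 1
g(7) = mex{0} = 1
g(8) = mex{0} = 1
g(9) = mex{0} = 1
So g(9) = 1.
By the Sprague-Grundy theorem, the Grundy value of a sum of independent games is the XOR of the component values.
Combined value = 1 XOR 1 = 0.

0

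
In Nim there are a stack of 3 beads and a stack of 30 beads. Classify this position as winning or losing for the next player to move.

Winning position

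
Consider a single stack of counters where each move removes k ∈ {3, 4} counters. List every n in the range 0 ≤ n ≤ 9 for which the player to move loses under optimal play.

Compute g(0), g(1), … for moves {3, 4}:
k:     0  1  2  3  4  5  6  7  8  9
g(k):  0  0  0  1  1  1  2  0  0  0
The P-positions (g = 0) in 0..9 are 0, 1, 2, 7, 8, 9.

0, 1, 2, 7, 8, 9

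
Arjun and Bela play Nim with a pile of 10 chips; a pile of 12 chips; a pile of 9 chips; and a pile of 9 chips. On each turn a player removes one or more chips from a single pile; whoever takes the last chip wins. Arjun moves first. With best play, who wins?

Compute the nim-sum pairwise:
10 ^ 12 = 6
6 ^ 9 = 15
15 ^ 9 = 6
The nim-sum is 6 ≠ 0, so this is an N-position: the player to move can win; Arjun has a winning move.

Arjun wins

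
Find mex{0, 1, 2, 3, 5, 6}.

4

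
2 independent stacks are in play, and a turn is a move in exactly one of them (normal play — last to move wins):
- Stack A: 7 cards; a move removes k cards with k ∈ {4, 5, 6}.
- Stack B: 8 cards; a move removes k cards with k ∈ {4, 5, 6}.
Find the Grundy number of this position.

3

Grundy values for stack A (subtraction set {4, 5, 6}):
g(0) = mex{} = 0
g(1) = mex{} = 0
g(2) = mex{} = 0
g(3) = mex{} = 0
g(4) = mex{0} = 1
g(5) = mex{0} = 1
g(6) = mex{0} = 1
g(7) = mex{0} = 1
So g(7) = 1.
Build the Grundy sequence for stack B with g(k) = mex{g(k−s) : s ∈ {4, 5, 6}, s ≤ k}:
g(0) = mex{} = 0
g(1) = mex{} = 0
g(2) = mex{} = 0
g(3) = mex{} = 0
g(4) = mex{0} = 1
g(5) = mex{0} = 1
g(6) = mex{0} = 1
g(7) = mex{0} = 1
g(8) = mex{0,1} = 2
So g(8) = 2.
The value of a disjunctive sum is the nim-sum of the parts.
Combined value = 1 ⊕ 2 = 3.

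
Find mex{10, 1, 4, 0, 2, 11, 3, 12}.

5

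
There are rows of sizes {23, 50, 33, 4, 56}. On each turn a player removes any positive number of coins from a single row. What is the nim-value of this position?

Bitwise XOR of the heap sizes:
  010111  (23)
  110010  (50)
  100001  (33)
  000100  (4)
  111000  (56)
  ------
  111000  (56)

56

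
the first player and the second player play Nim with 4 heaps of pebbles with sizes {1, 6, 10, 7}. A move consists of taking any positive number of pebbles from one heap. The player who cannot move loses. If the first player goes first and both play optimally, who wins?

the first player wins

Compute the nim-sum pairwise:
1 XOR 6 = 7
7 XOR 10 = 13
13 XOR 7 = 10
The nim-sum is 10 ≠ 0, so this is an N-position: the player to move can win; the first player has a winning move.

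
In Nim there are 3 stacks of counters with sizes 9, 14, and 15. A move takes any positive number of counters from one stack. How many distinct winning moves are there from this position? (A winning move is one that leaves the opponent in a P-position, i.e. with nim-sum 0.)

Nim-sum: 9 ⊕ 14 ⊕ 15 = 8.
The overall nim-sum is X = 8. A stack of size p has a winning move iff p XOR X < p (reduce it to p XOR X).
  9: 9 XOR 8 = 1 < 9 — winning move (to 1).
  14: 14 XOR 8 = 6 < 14 — winning move (to 6).
  15: 15 XOR 8 = 7 < 15 — winning move (to 7).
That gives 3 winning moves.

3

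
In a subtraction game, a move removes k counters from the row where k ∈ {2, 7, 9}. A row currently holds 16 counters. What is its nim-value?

Grundy values for subtraction set {2, 7, 9}:
k:     0  1  2  3  4  5  6  7  8  9 10 11 12 13 14 15 16
g(k):  0  0  1  1  0  0  1  1  2  2  3  3  2  2  3  0  0
So g(16) = 0.

0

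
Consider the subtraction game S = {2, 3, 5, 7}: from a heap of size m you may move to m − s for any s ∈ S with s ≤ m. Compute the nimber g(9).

0

Compute g(0), g(1), … for moves {2, 3, 5, 7}:
g(0) = mex{} = 0
g(1) = mex{} = 0
g(2) = mex{0} = 1
g(3) = mex{0} = 1
g(4) = mex{0,1} = 2
g(5) = mex{0,1} = 2
g(6) = mex{0,1,2} = 3
g(7) = mex{0,1,2} = 3
g(8) = mex{0,1,2,3} = 4
g(9) = mex{1,2,3} = 0
So g(9) = 0.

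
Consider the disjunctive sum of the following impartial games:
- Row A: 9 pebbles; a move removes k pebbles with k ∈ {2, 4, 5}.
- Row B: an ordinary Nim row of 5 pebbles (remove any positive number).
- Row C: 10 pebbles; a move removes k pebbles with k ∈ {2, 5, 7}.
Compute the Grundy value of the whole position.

4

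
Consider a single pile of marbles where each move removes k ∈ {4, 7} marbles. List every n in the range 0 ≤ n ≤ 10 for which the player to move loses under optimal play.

0, 1, 2, 3

Compute g(0), g(1), … for moves {4, 7}:
k:     0  1  2  3  4  5  6  7  8  9 10
g(k):  0  0  0  0  1  1  1  1  2  2  2
The P-positions (g = 0) in 0..10 are 0, 1, 2, 3.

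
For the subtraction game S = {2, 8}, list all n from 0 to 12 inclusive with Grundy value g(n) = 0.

Build the Grundy sequence with g(k) = mex{g(k−s) : s ∈ {2, 8}, s ≤ k}:
k:     0  1  2  3  4  5  6  7  8  9 10 11 12
g(k):  0  0  1  1  0  0  1  1  2  2  0  0  1
The P-positions (g = 0) in 0..12 are 0, 1, 4, 5, 10, 11.

0, 1, 4, 5, 10, 11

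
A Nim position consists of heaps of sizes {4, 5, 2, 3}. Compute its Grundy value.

0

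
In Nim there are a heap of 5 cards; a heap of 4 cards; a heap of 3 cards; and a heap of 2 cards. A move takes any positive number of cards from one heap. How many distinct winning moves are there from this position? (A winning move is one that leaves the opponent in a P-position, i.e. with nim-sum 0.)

0

Nim-sum: 5 ^ 4 ^ 3 ^ 2 = 0.
The nim-sum is already 0, so every move leaves a nonzero nim-sum — there are no winning moves.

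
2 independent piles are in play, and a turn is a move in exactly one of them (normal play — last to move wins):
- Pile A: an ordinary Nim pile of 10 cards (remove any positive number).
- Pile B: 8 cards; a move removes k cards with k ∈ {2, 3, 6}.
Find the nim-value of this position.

8

Pile A is a plain Nim pile of size 10, so its Grundy value is 10.
For pile B, compute g(0), g(1), … with moves {2, 3, 6}:
k:     0  1  2  3  4  5  6  7  8
g(k):  0  0  1  1  2  0  3  1  2
So g(8) = 2.
The value of a disjunctive sum is the nim-sum of the parts.
Combined value = 10 ⊕ 2 = 8.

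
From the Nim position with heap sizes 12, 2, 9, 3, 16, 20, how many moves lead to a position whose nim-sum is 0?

Write each in binary and XOR column by column:
  01100  (12)
  00010  (2)
  01001  (9)
  00011  (3)
  10000  (16)
  10100  (20)
  -----
  00000  (0)
The nim-sum is already 0, so every move leaves a nonzero nim-sum — there are no winning moves.

0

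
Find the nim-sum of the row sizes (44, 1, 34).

Write each in binary and XOR column by column:
  101100  (44)
  000001  (1)
  100010  (34)
  ------
  001111  (15)

15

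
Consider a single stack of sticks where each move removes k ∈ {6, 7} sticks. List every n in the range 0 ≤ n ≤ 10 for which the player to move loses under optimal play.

0, 1, 2, 3, 4, 5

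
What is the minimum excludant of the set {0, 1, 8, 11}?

2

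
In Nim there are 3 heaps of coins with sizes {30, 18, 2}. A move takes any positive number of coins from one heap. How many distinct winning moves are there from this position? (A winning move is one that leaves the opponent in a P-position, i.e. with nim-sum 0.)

Write each in binary and XOR column by column:
  11110  (30)
  10010  (18)
  00010  (2)
  -----
  01110  (14)
The overall nim-sum is X = 14. A heap of size p has a winning move iff p XOR X < p (reduce it to p XOR X).
  30: 30 XOR 14 = 16 < 30 — winning move (to 16).
  18: 18 XOR 14 = 28 ≥ 18 — no move.
  2: 2 XOR 14 = 12 ≥ 2 — no move.
That gives 1 winning move.

1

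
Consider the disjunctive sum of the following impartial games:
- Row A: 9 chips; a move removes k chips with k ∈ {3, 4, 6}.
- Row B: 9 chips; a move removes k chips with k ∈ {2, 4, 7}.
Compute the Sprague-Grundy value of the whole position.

Grundy values for row A (subtraction set {3, 4, 6}):
k:     0  1  2  3  4  5  6  7  8  9
g(k):  0  0  0  1  1  1  2  2  2  0
So g(9) = 0.
Build the Grundy sequence for row B with g(k) = mex{g(k−s) : s ∈ {2, 4, 7}, s ≤ k}:
k:     0  1  2  3  4  5  6  7  8  9
g(k):  0  0  1  1  2  2  0  3  1  0
So g(9) = 0.
By the Sprague-Grundy theorem, the Grundy value of a sum of independent games is the XOR of the component values.
Combined value = 0 XOR 0 = 0.

0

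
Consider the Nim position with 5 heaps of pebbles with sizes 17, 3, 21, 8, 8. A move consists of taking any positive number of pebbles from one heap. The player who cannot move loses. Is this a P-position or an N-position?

Compute the nim-sum pairwise:
17 XOR 3 = 18
18 XOR 21 = 7
7 XOR 8 = 15
15 XOR 8 = 7
The nim-sum is 7 ≠ 0, so this is an N-position: the player to move can win.

N-position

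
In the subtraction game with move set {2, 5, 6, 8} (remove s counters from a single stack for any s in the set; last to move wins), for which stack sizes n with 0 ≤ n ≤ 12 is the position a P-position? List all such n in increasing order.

0, 1, 4, 11

Compute g(0), g(1), … for moves {2, 5, 6, 8}:
k:     0  1  2  3  4  5  6  7  8  9 10 11 12
g(k):  0  0  1  1  0  2  1  3  2  2  3  0  2
The P-positions (g = 0) in 0..12 are 0, 1, 4, 11.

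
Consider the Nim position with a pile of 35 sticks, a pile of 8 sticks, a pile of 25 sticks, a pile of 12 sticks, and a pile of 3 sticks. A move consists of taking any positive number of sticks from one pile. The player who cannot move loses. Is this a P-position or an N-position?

N-position

Write each in binary and XOR column by column:
  100011  (35)
  001000  (8)
  011001  (25)
  001100  (12)
  000011  (3)
  ------
  111101  (61)
The nim-sum is 61 ≠ 0, so this is an N-position: the player to move can win.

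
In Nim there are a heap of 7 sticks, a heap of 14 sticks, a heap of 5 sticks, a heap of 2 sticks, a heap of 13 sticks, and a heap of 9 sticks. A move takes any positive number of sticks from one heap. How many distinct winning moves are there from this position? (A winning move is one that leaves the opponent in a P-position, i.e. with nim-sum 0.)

3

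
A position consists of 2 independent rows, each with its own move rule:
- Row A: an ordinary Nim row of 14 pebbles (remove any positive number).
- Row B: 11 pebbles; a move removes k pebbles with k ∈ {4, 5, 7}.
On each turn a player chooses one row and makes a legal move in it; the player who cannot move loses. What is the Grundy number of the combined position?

14

Row A is a plain Nim row of size 14, so its Grundy value is 14.
Grundy values for row B (subtraction set {4, 5, 7}):
g(0) = mex{} = 0
g(1) = mex{} = 0
g(2) = mex{} = 0
g(3) = mex{} = 0
g(4) = mex{0} = 1
g(5) = mex{0} = 1
g(6) = mex{0} = 1
g(7) = mex{0} = 1
g(8) = mex{0,1} = 2
g(9) = mex{0,1} = 2
g(10) = mex{0,1} = 2
g(11) = mex{1} = 0
So g(11) = 0.
By the Sprague-Grundy theorem, the Grundy value of a sum of independent games is the XOR of the component values.
Combined value = 14 ⊕ 0 = 14.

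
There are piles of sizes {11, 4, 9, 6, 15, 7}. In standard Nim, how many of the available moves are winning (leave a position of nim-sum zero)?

Nim-sum: 11 ⊕ 4 ⊕ 9 ⊕ 6 ⊕ 15 ⊕ 7 = 8.
The overall nim-sum is X = 8. A pile of size p has a winning move iff p XOR X < p (reduce it to p XOR X).
  11: 11 XOR 8 = 3 < 11 — winning move (to 3).
  4: 4 XOR 8 = 12 ≥ 4 — no move.
  9: 9 XOR 8 = 1 < 9 — winning move (to 1).
  6: 6 XOR 8 = 14 ≥ 6 — no move.
  15: 15 XOR 8 = 7 < 15 — winning move (to 7).
  7: 7 XOR 8 = 15 ≥ 7 — no move.
That gives 3 winning moves.

3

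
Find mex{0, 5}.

1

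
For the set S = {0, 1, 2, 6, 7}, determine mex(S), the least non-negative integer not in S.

3

The values 0, 1, 2 are all present; 3 is the first non-negative integer missing from the set.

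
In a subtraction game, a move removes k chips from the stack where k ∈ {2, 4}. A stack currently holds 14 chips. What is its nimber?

1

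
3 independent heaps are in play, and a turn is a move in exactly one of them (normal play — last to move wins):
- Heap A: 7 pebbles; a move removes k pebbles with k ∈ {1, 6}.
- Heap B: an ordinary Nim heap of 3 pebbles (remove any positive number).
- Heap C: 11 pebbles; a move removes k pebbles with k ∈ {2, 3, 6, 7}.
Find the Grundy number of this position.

Grundy values for heap A (subtraction set {1, 6}):
g(0) = mex{} = 0
g(1) = mex{0} = 1
g(2) = mex{1} = 0
g(3) = mex{0} = 1
g(4) = mex{1} = 0
g(5) = mex{0} = 1
g(6) = mex{0,1} = 2
g(7) = mex{1,2} = 0
So g(7) = 0.
Heap B is a plain Nim heap of size 3, so its Grundy value is 3.
Grundy values for heap C (subtraction set {2, 3, 6, 7}):
k:     0  1  2  3  4  5  6  7  8  9 10 11
g(k):  0  0  1  1  2  0  3  1  2  0  0  1
So g(11) = 1.
By the Sprague-Grundy theorem, the Grundy value of a sum of independent games is the XOR of the component values.
Combined value = 0 ⊕ 3 ⊕ 1 = 2.

2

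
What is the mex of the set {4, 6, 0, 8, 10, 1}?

2

The values 0, 1 are all present; 2 is the first non-negative integer missing from the set.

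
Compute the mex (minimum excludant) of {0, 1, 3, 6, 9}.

2

The values 0, 1 are all present; 2 is the first non-negative integer missing from the set.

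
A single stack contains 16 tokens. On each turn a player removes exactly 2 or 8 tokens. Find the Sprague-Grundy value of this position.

Grundy values for subtraction set {2, 8}:
k:     0  1  2  3  4  5  6  7  8  9 10 11 12 13 14 15 16
g(k):  0  0  1  1  0  0  1  1  2  2  0  0  1  1  0  0  1
So g(16) = 1.

1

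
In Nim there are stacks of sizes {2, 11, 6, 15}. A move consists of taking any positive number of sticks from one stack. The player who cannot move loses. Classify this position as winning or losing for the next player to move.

Compute the nim-sum pairwise:
2 ⊕ 11 = 9
9 ⊕ 6 = 15
15 ⊕ 15 = 0
The nim-sum is 0, so this is a P-position: the player to move is in a losing position under optimal play.

Losing position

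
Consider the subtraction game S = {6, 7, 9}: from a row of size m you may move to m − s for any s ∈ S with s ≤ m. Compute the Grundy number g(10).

Grundy values for subtraction set {6, 7, 9}:
g(0) = mex{} = 0
g(1) = mex{} = 0
g(2) = mex{} = 0
g(3) = mex{} = 0
g(4) = mex{} = 0
g(5) = mex{} = 0
g(6) = mex{0} = 1
g(7) = mex{0} = 1
g(8) = mex{0} = 1
g(9) = mex{0} = 1
g(10) = mex{0} = 1
So g(10) = 1.

1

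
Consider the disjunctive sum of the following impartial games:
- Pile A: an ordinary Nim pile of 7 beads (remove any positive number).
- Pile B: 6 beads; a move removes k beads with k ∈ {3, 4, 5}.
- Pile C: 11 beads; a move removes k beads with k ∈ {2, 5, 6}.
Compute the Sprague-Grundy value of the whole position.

Pile A is a plain Nim pile of size 7, so its Grundy value is 7.
For pile B, compute g(0), g(1), … with moves {3, 4, 5}:
k:     0  1  2  3  4  5  6
g(k):  0  0  0  1  1  1  2
So g(6) = 2.
Grundy values for pile C (subtraction set {2, 5, 6}):
k:     0  1  2  3  4  5  6  7  8  9 10 11
g(k):  0  0  1  1  0  2  1  3  0  2  1  0
So g(11) = 0.
The value of a disjunctive sum is the nim-sum of the parts.
Combined value = 7 XOR 2 XOR 0 = 5.

5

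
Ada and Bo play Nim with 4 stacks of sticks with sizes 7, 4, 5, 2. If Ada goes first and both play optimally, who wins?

Ada wins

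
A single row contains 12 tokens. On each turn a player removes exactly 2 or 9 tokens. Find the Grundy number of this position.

0

Compute g(0), g(1), … for moves {2, 9}:
g(0) = mex{} = 0
g(1) = mex{} = 0
g(2) = mex{0} = 1
g(3) = mex{0} = 1
g(4) = mex{1} = 0
g(5) = mex{1} = 0
g(6) = mex{0} = 1
g(7) = mex{0} = 1
g(8) = mex{1} = 0
g(9) = mex{0,1} = 2
g(10) = mex{0} = 1
g(11) = mex{1,2} = 0
g(12) = mex{1} = 0
So g(12) = 0.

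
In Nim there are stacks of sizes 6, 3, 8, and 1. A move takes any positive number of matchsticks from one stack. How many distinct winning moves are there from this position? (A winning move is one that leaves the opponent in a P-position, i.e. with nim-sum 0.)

1

Write each in binary and XOR column by column:
  0110  (6)
  0011  (3)
  1000  (8)
  0001  (1)
  ----
  1100  (12)
The overall nim-sum is X = 12. A stack of size p has a winning move iff p XOR X < p (reduce it to p XOR X).
  6: 6 XOR 12 = 10 ≥ 6 — no move.
  3: 3 XOR 12 = 15 ≥ 3 — no move.
  8: 8 XOR 12 = 4 < 8 — winning move (to 4).
  1: 1 XOR 12 = 13 ≥ 1 — no move.
That gives 1 winning move.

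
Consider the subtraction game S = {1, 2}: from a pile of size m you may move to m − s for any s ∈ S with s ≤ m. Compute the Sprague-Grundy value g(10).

Compute g(0), g(1), … for moves {1, 2}:
k:     0  1  2  3  4  5  6  7  8  9 10
g(k):  0  1  2  0  1  2  0  1  2  0  1
So g(10) = 1.

1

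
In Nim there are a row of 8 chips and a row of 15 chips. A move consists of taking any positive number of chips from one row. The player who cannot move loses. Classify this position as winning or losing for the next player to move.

Nim-sum: 8 XOR 15 = 7.
The nim-sum is 7 ≠ 0, so this is an N-position: the player to move can win.

Winning position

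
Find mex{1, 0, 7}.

The values 0, 1 are all present; 2 is the first non-negative integer missing from the set.

2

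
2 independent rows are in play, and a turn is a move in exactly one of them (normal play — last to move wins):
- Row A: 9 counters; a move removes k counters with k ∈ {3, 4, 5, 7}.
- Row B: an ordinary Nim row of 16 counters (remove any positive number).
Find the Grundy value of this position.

19

Grundy values for row A (subtraction set {3, 4, 5, 7}):
g(0) = mex{} = 0
g(1) = mex{} = 0
g(2) = mex{} = 0
g(3) = mex{0} = 1
g(4) = mex{0} = 1
g(5) = mex{0} = 1
g(6) = mex{0,1} = 2
g(7) = mex{0,1} = 2
g(8) = mex{0,1} = 2
g(9) = mex{0,1,2} = 3
So g(9) = 3.
Row B is a plain Nim row of size 16, so its Grundy value is 16.
By the Sprague-Grundy theorem, the Grundy value of a sum of independent games is the XOR of the component values.
Combined value = 3 ⊕ 16 = 19.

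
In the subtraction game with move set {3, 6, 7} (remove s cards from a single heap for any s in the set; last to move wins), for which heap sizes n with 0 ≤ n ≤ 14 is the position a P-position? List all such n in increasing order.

0, 1, 2, 10, 11, 12

Compute g(0), g(1), … for moves {3, 6, 7}:
k:     0  1  2  3  4  5  6  7  8  9 10 11 12 13 14
g(k):  0  0  0  1  1  1  2  2  2  3  0  0  0  1  1
The P-positions (g = 0) in 0..14 are 0, 1, 2, 10, 11, 12.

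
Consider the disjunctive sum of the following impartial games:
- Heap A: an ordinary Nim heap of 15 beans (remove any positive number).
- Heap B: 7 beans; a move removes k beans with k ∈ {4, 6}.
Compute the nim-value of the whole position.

14

Heap A is a plain Nim heap of size 15, so its Grundy value is 15.
Build the Grundy sequence for heap B with g(k) = mex{g(k−s) : s ∈ {4, 6}, s ≤ k}:
g(0) = mex{} = 0
g(1) = mex{} = 0
g(2) = mex{} = 0
g(3) = mex{} = 0
g(4) = mex{0} = 1
g(5) = mex{0} = 1
g(6) = mex{0} = 1
g(7) = mex{0} = 1
So g(7) = 1.
The value of a disjunctive sum is the nim-sum of the parts.
Combined value = 15 ⊕ 1 = 14.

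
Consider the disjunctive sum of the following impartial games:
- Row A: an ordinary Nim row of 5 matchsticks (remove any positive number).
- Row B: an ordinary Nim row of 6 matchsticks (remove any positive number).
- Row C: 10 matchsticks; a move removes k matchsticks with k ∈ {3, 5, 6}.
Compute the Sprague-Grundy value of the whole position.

3

Row A is a plain Nim row of size 5, so its Grundy value is 5.
Row B is a plain Nim row of size 6, so its Grundy value is 6.
Build the Grundy sequence for row C with g(k) = mex{g(k−s) : s ∈ {3, 5, 6}, s ≤ k}:
k:     0  1  2  3  4  5  6  7  8  9 10
g(k):  0  0  0  1  1  1  2  2  2  0  0
So g(10) = 0.
By the Sprague-Grundy theorem, the Grundy value of a sum of independent games is the XOR of the component values.
Combined value = 5 ⊕ 6 ⊕ 0 = 3.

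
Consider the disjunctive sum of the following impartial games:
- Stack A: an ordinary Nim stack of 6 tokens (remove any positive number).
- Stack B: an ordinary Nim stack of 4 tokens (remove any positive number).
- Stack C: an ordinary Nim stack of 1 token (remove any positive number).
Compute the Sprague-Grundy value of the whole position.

3

Stack A is a plain Nim stack of size 6, so its Grundy value is 6.
Stack B is a plain Nim stack of size 4, so its Grundy value is 4.
Stack C is a plain Nim stack of size 1, so its Grundy value is 1.
By the Sprague-Grundy theorem, the Grundy value of a sum of independent games is the XOR of the component values.
Combined value = 6 XOR 4 XOR 1 = 3.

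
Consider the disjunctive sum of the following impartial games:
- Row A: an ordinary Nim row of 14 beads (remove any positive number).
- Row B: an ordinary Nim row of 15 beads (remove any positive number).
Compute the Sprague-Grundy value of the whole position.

1

Row A is a plain Nim row of size 14, so its Grundy value is 14.
Row B is a plain Nim row of size 15, so its Grundy value is 15.
By the Sprague-Grundy theorem, the Grundy value of a sum of independent games is the XOR of the component values.
Combined value = 14 XOR 15 = 1.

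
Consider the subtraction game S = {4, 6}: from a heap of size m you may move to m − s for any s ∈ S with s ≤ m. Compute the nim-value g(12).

0

Grundy values for subtraction set {4, 6}:
g(0) = mex{} = 0
g(1) = mex{} = 0
g(2) = mex{} = 0
g(3) = mex{} = 0
g(4) = mex{0} = 1
g(5) = mex{0} = 1
g(6) = mex{0} = 1
g(7) = mex{0} = 1
g(8) = mex{0,1} = 2
g(9) = mex{0,1} = 2
g(10) = mex{1} = 0
g(11) = mex{1} = 0
g(12) = mex{1,2} = 0
So g(12) = 0.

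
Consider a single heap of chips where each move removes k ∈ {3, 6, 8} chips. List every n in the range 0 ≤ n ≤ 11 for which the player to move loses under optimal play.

Build the Grundy sequence with g(k) = mex{g(k−s) : s ∈ {3, 6, 8}, s ≤ k}:
g(0) = mex{} = 0
g(1) = mex{} = 0
g(2) = mex{} = 0
g(3) = mex{0} = 1
g(4) = mex{0} = 1
g(5) = mex{0} = 1
g(6) = mex{0,1} = 2
g(7) = mex{0,1} = 2
g(8) = mex{0,1} = 2
g(9) = mex{0,1,2} = 3
g(10) = mex{0,1,2} = 3
g(11) = mex{1,2} = 0
The P-positions (g = 0) in 0..11 are 0, 1, 2, 11.

0, 1, 2, 11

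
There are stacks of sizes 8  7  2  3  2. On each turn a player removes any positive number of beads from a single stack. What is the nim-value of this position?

12

Compute the nim-sum pairwise:
8 ⊕ 7 = 15
15 ⊕ 2 = 13
13 ⊕ 3 = 14
14 ⊕ 2 = 12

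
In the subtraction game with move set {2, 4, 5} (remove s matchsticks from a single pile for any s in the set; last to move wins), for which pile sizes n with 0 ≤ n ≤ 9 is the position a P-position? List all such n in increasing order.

0, 1, 7, 8

Build the Grundy sequence with g(k) = mex{g(k−s) : s ∈ {2, 4, 5}, s ≤ k}:
k:     0  1  2  3  4  5  6  7  8  9
g(k):  0  0  1  1  2  2  3  0  0  1
The P-positions (g = 0) in 0..9 are 0, 1, 7, 8.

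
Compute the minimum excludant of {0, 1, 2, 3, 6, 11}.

4

The values 0, 1, 2, 3 are all present; 4 is the first non-negative integer missing from the set.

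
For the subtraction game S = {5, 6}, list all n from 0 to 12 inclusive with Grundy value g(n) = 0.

0, 1, 2, 3, 4, 11, 12

Build the Grundy sequence with g(k) = mex{g(k−s) : s ∈ {5, 6}, s ≤ k}:
k:     0  1  2  3  4  5  6  7  8  9 10 11 12
g(k):  0  0  0  0  0  1  1  1  1  1  2  0  0
The P-positions (g = 0) in 0..12 are 0, 1, 2, 3, 4, 11, 12.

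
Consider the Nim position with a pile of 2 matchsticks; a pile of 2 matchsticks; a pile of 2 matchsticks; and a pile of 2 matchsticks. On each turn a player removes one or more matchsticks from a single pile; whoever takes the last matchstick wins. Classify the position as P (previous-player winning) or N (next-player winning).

P-position

Compute the nim-sum pairwise:
2 XOR 2 = 0
0 XOR 2 = 2
2 XOR 2 = 0
The nim-sum is 0, so this is a P-position: the player to move is in a losing position under optimal play.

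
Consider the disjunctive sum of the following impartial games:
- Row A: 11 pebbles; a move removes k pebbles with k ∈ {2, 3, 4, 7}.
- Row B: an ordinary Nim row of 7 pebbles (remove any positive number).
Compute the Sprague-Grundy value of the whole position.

Grundy values for row A (subtraction set {2, 3, 4, 7}):
g(0) = mex{} = 0
g(1) = mex{} = 0
g(2) = mex{0} = 1
g(3) = mex{0} = 1
g(4) = mex{0,1} = 2
g(5) = mex{0,1} = 2
g(6) = mex{1,2} = 0
g(7) = mex{0,1,2} = 3
g(8) = mex{0,2} = 1
g(9) = mex{0,1,2,3} = 4
g(10) = mex{0,1,3} = 2
g(11) = mex{1,2,3,4} = 0
So g(11) = 0.
Row B is a plain Nim row of size 7, so its Grundy value is 7.
The value of a disjunctive sum is the nim-sum of the parts.
Combined value = 0 ⊕ 7 = 7.

7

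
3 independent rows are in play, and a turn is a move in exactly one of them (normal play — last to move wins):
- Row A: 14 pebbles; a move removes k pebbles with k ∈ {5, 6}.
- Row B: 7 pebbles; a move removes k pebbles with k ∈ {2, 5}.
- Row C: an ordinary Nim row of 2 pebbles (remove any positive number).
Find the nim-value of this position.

2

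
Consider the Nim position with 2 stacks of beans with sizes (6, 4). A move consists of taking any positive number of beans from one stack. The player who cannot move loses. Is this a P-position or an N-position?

N-position

Compute the nim-sum pairwise:
6 ⊕ 4 = 2
The nim-sum is 2 ≠ 0, so this is an N-position: the player to move can win.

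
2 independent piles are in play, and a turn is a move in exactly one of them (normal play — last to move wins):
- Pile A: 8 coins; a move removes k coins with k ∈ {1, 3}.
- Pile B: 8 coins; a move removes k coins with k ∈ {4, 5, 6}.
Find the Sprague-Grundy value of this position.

Build the Grundy sequence for pile A with g(k) = mex{g(k−s) : s ∈ {1, 3}, s ≤ k}:
g(0) = mex{} = 0
g(1) = mex{0} = 1
g(2) = mex{1} = 0
g(3) = mex{0} = 1
g(4) = mex{1} = 0
g(5) = mex{0} = 1
g(6) = mex{1} = 0
g(7) = mex{0} = 1
g(8) = mex{1} = 0
So g(8) = 0.
For pile B, compute g(0), g(1), … with moves {4, 5, 6}:
k:     0  1  2  3  4  5  6  7  8
g(k):  0  0  0  0  1  1  1  1  2
So g(8) = 2.
By the Sprague-Grundy theorem, the Grundy value of a sum of independent games is the XOR of the component values.
Combined value = 0 XOR 2 = 2.

2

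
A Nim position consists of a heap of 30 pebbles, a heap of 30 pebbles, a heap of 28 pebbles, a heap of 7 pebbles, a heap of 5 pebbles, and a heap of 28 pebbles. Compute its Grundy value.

2

Compute the nim-sum pairwise:
30 XOR 30 = 0
0 XOR 28 = 28
28 XOR 7 = 27
27 XOR 5 = 30
30 XOR 28 = 2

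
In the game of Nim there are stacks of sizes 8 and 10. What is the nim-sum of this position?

In binary:
  1000  (8)
  1010  (10)
  ----
  0010  (2)

2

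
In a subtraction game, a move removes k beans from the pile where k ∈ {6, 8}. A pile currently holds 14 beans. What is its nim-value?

0

Build the Grundy sequence with g(k) = mex{g(k−s) : s ∈ {6, 8}, s ≤ k}:
k:     0  1  2  3  4  5  6  7  8  9 10 11 12 13 14
g(k):  0  0  0  0  0  0  1  1  1  1  1  1  2  2  0
So g(14) = 0.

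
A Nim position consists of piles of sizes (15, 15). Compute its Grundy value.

0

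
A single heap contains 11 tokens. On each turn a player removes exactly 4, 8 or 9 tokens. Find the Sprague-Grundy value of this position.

Compute g(0), g(1), … for moves {4, 8, 9}:
g(0) = mex{} = 0
g(1) = mex{} = 0
g(2) = mex{} = 0
g(3) = mex{} = 0
g(4) = mex{0} = 1
g(5) = mex{0} = 1
g(6) = mex{0} = 1
g(7) = mex{0} = 1
g(8) = mex{0,1} = 2
g(9) = mex{0,1} = 2
g(10) = mex{0,1} = 2
g(11) = mex{0,1} = 2
So g(11) = 2.

2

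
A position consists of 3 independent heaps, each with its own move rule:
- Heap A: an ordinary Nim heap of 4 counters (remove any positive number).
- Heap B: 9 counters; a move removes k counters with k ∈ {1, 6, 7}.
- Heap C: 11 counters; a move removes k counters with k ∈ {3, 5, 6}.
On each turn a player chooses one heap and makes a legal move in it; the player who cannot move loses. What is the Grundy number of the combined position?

Heap A is a plain Nim heap of size 4, so its Grundy value is 4.
Grundy values for heap B (subtraction set {1, 6, 7}):
k:     0  1  2  3  4  5  6  7  8  9
g(k):  0  1  0  1  0  1  2  3  2  3
So g(9) = 3.
Grundy values for heap C (subtraction set {3, 5, 6}):
g(0) = mex{} = 0
g(1) = mex{} = 0
g(2) = mex{} = 0
g(3) = mex{0} = 1
g(4) = mex{0} = 1
g(5) = mex{0} = 1
g(6) = mex{0,1} = 2
g(7) = mex{0,1} = 2
g(8) = mex{0,1} = 2
g(9) = mex{1,2} = 0
g(10) = mex{1,2} = 0
g(11) = mex{1,2} = 0
So g(11) = 0.
The value of a disjunctive sum is the nim-sum of the parts.
Combined value = 4 ⊕ 3 ⊕ 0 = 7.

7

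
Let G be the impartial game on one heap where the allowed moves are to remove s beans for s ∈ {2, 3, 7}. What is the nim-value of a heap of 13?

Build the Grundy sequence with g(k) = mex{g(k−s) : s ∈ {2, 3, 7}, s ≤ k}:
g(0) = mex{} = 0
g(1) = mex{} = 0
g(2) = mex{0} = 1
g(3) = mex{0} = 1
g(4) = mex{0,1} = 2
g(5) = mex{1} = 0
g(6) = mex{1,2} = 0
g(7) = mex{0,2} = 1
g(8) = mex{0} = 1
g(9) = mex{0,1} = 2
g(10) = mex{1} = 0
g(11) = mex{1,2} = 0
g(12) = mex{0,2} = 1
g(13) = mex{0} = 1
So g(13) = 1.

1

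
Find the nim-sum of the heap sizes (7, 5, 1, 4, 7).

Nim-sum: 7 XOR 5 XOR 1 XOR 4 XOR 7 = 0.

0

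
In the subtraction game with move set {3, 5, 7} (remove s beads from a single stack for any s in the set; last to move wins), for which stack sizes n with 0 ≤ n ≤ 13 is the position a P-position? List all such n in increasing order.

0, 1, 2, 10, 11, 12

Grundy values for subtraction set {3, 5, 7}:
g(0) = mex{} = 0
g(1) = mex{} = 0
g(2) = mex{} = 0
g(3) = mex{0} = 1
g(4) = mex{0} = 1
g(5) = mex{0} = 1
g(6) = mex{0,1} = 2
g(7) = mex{0,1} = 2
g(8) = mex{0,1} = 2
g(9) = mex{0,1,2} = 3
g(10) = mex{1,2} = 0
g(11) = mex{1,2} = 0
g(12) = mex{1,2,3} = 0
g(13) = mex{0,2} = 1
The P-positions (g = 0) in 0..13 are 0, 1, 2, 10, 11, 12.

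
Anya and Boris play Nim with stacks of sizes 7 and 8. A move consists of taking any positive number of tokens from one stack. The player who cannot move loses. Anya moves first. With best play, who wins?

In binary:
  0111  (7)
  1000  (8)
  ----
  1111  (15)
The nim-sum is 15 ≠ 0, so this is an N-position: the player to move can win; Anya has a winning move.

Anya wins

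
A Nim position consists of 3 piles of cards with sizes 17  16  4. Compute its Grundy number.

5

Nim-sum: 17 ⊕ 16 ⊕ 4 = 5.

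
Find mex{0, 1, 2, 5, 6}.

The values 0, 1, 2 are all present; 3 is the first non-negative integer missing from the set.

3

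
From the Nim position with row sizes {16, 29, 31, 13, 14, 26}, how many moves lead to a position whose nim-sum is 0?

5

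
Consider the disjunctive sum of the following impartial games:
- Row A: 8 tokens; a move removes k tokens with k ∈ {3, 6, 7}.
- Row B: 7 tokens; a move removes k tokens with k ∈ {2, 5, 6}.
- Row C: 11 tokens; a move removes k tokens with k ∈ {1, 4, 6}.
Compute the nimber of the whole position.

Build the Grundy sequence for row A with g(k) = mex{g(k−s) : s ∈ {3, 6, 7}, s ≤ k}:
k:     0  1  2  3  4  5  6  7  8
g(k):  0  0  0  1  1  1  2  2  2
So g(8) = 2.
Grundy values for row B (subtraction set {2, 5, 6}):
g(0) = mex{} = 0
g(1) = mex{} = 0
g(2) = mex{0} = 1
g(3) = mex{0} = 1
g(4) = mex{1} = 0
g(5) = mex{0,1} = 2
g(6) = mex{0} = 1
g(7) = mex{0,1,2} = 3
So g(7) = 3.
Grundy values for row C (subtraction set {1, 4, 6}):
k:     0  1  2  3  4  5  6  7  8  9 10 11
g(k):  0  1  0  1  2  0  1  0  1  2  0  1
So g(11) = 1.
The value of a disjunctive sum is the nim-sum of the parts.
Combined value = 2 XOR 3 XOR 1 = 0.

0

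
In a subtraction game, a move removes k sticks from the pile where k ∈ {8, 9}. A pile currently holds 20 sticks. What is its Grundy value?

0

Grundy values for subtraction set {8, 9}:
k:     0  1  2  3  4  5  6  7  8  9 10 11 12 13 14 15 16 17 18 19 20
g(k):  0  0  0  0  0  0  0  0  1  1  1  1  1  1  1  1  2  0  0  0  0
So g(20) = 0.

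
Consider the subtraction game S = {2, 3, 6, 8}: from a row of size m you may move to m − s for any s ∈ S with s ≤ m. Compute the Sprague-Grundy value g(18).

Compute g(0), g(1), … for moves {2, 3, 6, 8}:
k:     0  1  2  3  4  5  6  7  8  9 10 11 12 13 14 15 16 17 18
g(k):  0  0  1  1  2  0  3  1  2  2  0  3  1  2  0  0  1  1  2
So g(18) = 2.

2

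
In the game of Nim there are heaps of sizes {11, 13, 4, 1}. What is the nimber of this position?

3

Write each in binary and XOR column by column:
  1011  (11)
  1101  (13)
  0100  (4)
  0001  (1)
  ----
  0011  (3)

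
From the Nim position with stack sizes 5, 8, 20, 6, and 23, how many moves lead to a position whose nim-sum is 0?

1

Compute the nim-sum pairwise:
5 XOR 8 = 13
13 XOR 20 = 25
25 XOR 6 = 31
31 XOR 23 = 8
The overall nim-sum is X = 8. A stack of size p has a winning move iff p XOR X < p (reduce it to p XOR X).
  5: 5 XOR 8 = 13 ≥ 5 — no move.
  8: 8 XOR 8 = 0 < 8 — winning move (to 0).
  20: 20 XOR 8 = 28 ≥ 20 — no move.
  6: 6 XOR 8 = 14 ≥ 6 — no move.
  23: 23 XOR 8 = 31 ≥ 23 — no move.
That gives 1 winning move.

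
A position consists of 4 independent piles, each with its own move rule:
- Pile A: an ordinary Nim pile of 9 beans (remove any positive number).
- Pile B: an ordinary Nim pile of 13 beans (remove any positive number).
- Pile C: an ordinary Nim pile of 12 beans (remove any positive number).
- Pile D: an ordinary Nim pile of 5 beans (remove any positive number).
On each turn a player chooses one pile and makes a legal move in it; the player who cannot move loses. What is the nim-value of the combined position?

Pile A is a plain Nim pile of size 9, so its Grundy value is 9.
Pile B is a plain Nim pile of size 13, so its Grundy value is 13.
Pile C is a plain Nim pile of size 12, so its Grundy value is 12.
Pile D is a plain Nim pile of size 5, so its Grundy value is 5.
By the Sprague-Grundy theorem, the Grundy value of a sum of independent games is the XOR of the component values.
Combined value = 9 XOR 13 XOR 12 XOR 5 = 13.

13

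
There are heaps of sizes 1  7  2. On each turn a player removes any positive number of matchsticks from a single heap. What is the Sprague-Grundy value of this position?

4

Compute the nim-sum pairwise:
1 ^ 7 = 6
6 ^ 2 = 4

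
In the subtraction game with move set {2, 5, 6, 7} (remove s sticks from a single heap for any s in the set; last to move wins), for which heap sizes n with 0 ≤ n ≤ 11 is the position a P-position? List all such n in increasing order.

0, 1, 4

Build the Grundy sequence with g(k) = mex{g(k−s) : s ∈ {2, 5, 6, 7}, s ≤ k}:
k:     0  1  2  3  4  5  6  7  8  9 10 11
g(k):  0  0  1  1  0  2  1  3  2  2  3  3
The P-positions (g = 0) in 0..11 are 0, 1, 4.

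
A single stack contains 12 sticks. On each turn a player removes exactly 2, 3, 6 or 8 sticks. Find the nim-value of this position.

1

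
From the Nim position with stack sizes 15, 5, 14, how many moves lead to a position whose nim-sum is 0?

3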